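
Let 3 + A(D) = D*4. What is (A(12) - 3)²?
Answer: 1764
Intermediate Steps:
A(D) = -3 + 4*D (A(D) = -3 + D*4 = -3 + 4*D)
(A(12) - 3)² = ((-3 + 4*12) - 3)² = ((-3 + 48) - 3)² = (45 - 3)² = 42² = 1764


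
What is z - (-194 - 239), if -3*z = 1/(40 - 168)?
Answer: 166273/384 ≈ 433.00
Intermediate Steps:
z = 1/384 (z = -1/(3*(40 - 168)) = -⅓/(-128) = -⅓*(-1/128) = 1/384 ≈ 0.0026042)
z - (-194 - 239) = 1/384 - (-194 - 239) = 1/384 - 1*(-433) = 1/384 + 433 = 166273/384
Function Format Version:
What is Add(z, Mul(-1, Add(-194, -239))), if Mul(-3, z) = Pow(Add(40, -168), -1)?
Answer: Rational(166273, 384) ≈ 433.00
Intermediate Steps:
z = Rational(1, 384) (z = Mul(Rational(-1, 3), Pow(Add(40, -168), -1)) = Mul(Rational(-1, 3), Pow(-128, -1)) = Mul(Rational(-1, 3), Rational(-1, 128)) = Rational(1, 384) ≈ 0.0026042)
Add(z, Mul(-1, Add(-194, -239))) = Add(Rational(1, 384), Mul(-1, Add(-194, -239))) = Add(Rational(1, 384), Mul(-1, -433)) = Add(Rational(1, 384), 433) = Rational(166273, 384)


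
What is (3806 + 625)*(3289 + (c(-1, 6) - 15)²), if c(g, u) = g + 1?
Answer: 15570534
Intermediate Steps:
c(g, u) = 1 + g
(3806 + 625)*(3289 + (c(-1, 6) - 15)²) = (3806 + 625)*(3289 + ((1 - 1) - 15)²) = 4431*(3289 + (0 - 15)²) = 4431*(3289 + (-15)²) = 4431*(3289 + 225) = 4431*3514 = 15570534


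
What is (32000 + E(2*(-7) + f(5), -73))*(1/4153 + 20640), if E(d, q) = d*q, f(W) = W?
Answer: 2799290146097/4153 ≈ 6.7404e+8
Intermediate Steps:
(32000 + E(2*(-7) + f(5), -73))*(1/4153 + 20640) = (32000 + (2*(-7) + 5)*(-73))*(1/4153 + 20640) = (32000 + (-14 + 5)*(-73))*(1/4153 + 20640) = (32000 - 9*(-73))*(85717921/4153) = (32000 + 657)*(85717921/4153) = 32657*(85717921/4153) = 2799290146097/4153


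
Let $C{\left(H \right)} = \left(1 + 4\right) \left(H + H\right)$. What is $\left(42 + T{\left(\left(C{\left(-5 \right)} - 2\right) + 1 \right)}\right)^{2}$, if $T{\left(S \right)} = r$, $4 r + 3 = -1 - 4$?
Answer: $1600$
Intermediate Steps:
$C{\left(H \right)} = 10 H$ ($C{\left(H \right)} = 5 \cdot 2 H = 10 H$)
$r = -2$ ($r = - \frac{3}{4} + \frac{-1 - 4}{4} = - \frac{3}{4} + \frac{1}{4} \left(-5\right) = - \frac{3}{4} - \frac{5}{4} = -2$)
$T{\left(S \right)} = -2$
$\left(42 + T{\left(\left(C{\left(-5 \right)} - 2\right) + 1 \right)}\right)^{2} = \left(42 - 2\right)^{2} = 40^{2} = 1600$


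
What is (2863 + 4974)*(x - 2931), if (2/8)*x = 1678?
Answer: 29631697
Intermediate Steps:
x = 6712 (x = 4*1678 = 6712)
(2863 + 4974)*(x - 2931) = (2863 + 4974)*(6712 - 2931) = 7837*3781 = 29631697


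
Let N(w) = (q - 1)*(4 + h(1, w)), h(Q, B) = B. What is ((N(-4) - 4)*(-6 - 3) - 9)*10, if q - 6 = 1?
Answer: 270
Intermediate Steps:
q = 7 (q = 6 + 1 = 7)
N(w) = 24 + 6*w (N(w) = (7 - 1)*(4 + w) = 6*(4 + w) = 24 + 6*w)
((N(-4) - 4)*(-6 - 3) - 9)*10 = (((24 + 6*(-4)) - 4)*(-6 - 3) - 9)*10 = (((24 - 24) - 4)*(-9) - 9)*10 = ((0 - 4)*(-9) - 9)*10 = (-4*(-9) - 9)*10 = (36 - 9)*10 = 27*10 = 270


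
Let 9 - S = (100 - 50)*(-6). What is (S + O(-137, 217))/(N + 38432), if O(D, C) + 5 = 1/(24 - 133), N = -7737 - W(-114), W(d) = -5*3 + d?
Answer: 33135/3359816 ≈ 0.0098621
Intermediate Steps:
S = 309 (S = 9 - (100 - 50)*(-6) = 9 - 50*(-6) = 9 - 1*(-300) = 9 + 300 = 309)
W(d) = -15 + d
N = -7608 (N = -7737 - (-15 - 114) = -7737 - 1*(-129) = -7737 + 129 = -7608)
O(D, C) = -546/109 (O(D, C) = -5 + 1/(24 - 133) = -5 + 1/(-109) = -5 - 1/109 = -546/109)
(S + O(-137, 217))/(N + 38432) = (309 - 546/109)/(-7608 + 38432) = (33135/109)/30824 = (33135/109)*(1/30824) = 33135/3359816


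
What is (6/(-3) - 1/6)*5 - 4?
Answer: -89/6 ≈ -14.833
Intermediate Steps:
(6/(-3) - 1/6)*5 - 4 = (6*(-1/3) - 1*1/6)*5 - 4 = (-2 - 1/6)*5 - 4 = -13/6*5 - 4 = -65/6 - 4 = -89/6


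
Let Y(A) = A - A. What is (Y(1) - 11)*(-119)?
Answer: 1309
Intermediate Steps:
Y(A) = 0
(Y(1) - 11)*(-119) = (0 - 11)*(-119) = -11*(-119) = 1309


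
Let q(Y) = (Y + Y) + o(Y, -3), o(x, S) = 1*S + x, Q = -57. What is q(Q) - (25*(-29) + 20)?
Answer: 531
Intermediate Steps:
o(x, S) = S + x
q(Y) = -3 + 3*Y (q(Y) = (Y + Y) + (-3 + Y) = 2*Y + (-3 + Y) = -3 + 3*Y)
q(Q) - (25*(-29) + 20) = (-3 + 3*(-57)) - (25*(-29) + 20) = (-3 - 171) - (-725 + 20) = -174 - 1*(-705) = -174 + 705 = 531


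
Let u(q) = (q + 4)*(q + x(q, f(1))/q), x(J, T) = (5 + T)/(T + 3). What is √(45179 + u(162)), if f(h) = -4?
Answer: 2*√1459417/9 ≈ 268.46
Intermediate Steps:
x(J, T) = (5 + T)/(3 + T)
u(q) = (4 + q)*(q - 1/q) (u(q) = (q + 4)*(q + ((5 - 4)/(3 - 4))/q) = (4 + q)*(q + (1/(-1))/q) = (4 + q)*(q + (-1*1)/q) = (4 + q)*(q - 1/q))
√(45179 + u(162)) = √(45179 + (-1 + 162² - 4/162 + 4*162)) = √(45179 + (-1 + 26244 - 4*1/162 + 648)) = √(45179 + (-1 + 26244 - 2/81 + 648)) = √(45179 + 2178169/81) = √(5837668/81) = 2*√1459417/9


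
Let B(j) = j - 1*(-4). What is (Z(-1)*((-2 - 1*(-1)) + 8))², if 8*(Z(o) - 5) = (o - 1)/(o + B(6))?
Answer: 1570009/1296 ≈ 1211.4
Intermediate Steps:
B(j) = 4 + j (B(j) = j + 4 = 4 + j)
Z(o) = 5 + (-1 + o)/(8*(10 + o)) (Z(o) = 5 + ((o - 1)/(o + (4 + 6)))/8 = 5 + ((-1 + o)/(o + 10))/8 = 5 + ((-1 + o)/(10 + o))/8 = 5 + (-1 + o)/(8*(10 + o)))
(Z(-1)*((-2 - 1*(-1)) + 8))² = (((399 + 41*(-1))/(8*(10 - 1)))*((-2 - 1*(-1)) + 8))² = (((⅛)*(399 - 41)/9)*((-2 + 1) + 8))² = (((⅛)*(⅑)*358)*(-1 + 8))² = ((179/36)*7)² = (1253/36)² = 1570009/1296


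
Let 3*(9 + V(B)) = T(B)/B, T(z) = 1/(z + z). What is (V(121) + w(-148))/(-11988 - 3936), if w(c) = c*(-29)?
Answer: -376244419/1398859704 ≈ -0.26897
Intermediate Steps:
w(c) = -29*c
T(z) = 1/(2*z)
V(B) = -9 + 1/(6*B²) (V(B) = -9 + ((1/(2*B))/B)/3 = -9 + (1/(2*B²))/3 = -9 + 1/(6*B²))
(V(121) + w(-148))/(-11988 - 3936) = ((-9 + (⅙)/121²) - 29*(-148))/(-11988 - 3936) = ((-9 + (⅙)*(1/14641)) + 4292)/(-15924) = ((-9 + 1/87846) + 4292)*(-1/15924) = (-790613/87846 + 4292)*(-1/15924) = (376244419/87846)*(-1/15924) = -376244419/1398859704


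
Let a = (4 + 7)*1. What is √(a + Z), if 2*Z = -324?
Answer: I*√151 ≈ 12.288*I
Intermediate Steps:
Z = -162 (Z = (½)*(-324) = -162)
a = 11 (a = 11*1 = 11)
√(a + Z) = √(11 - 162) = √(-151) = I*√151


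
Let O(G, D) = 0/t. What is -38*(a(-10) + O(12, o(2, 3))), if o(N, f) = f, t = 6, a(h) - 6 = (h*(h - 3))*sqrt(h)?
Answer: -228 - 4940*I*sqrt(10) ≈ -228.0 - 15622.0*I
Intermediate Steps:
a(h) = 6 + h**(3/2)*(-3 + h) (a(h) = 6 + (h*(h - 3))*sqrt(h) = 6 + (h*(-3 + h))*sqrt(h) = 6 + h**(3/2)*(-3 + h))
O(G, D) = 0 (O(G, D) = 0/6 = 0*(1/6) = 0)
-38*(a(-10) + O(12, o(2, 3))) = -38*((6 + (-10)**(5/2) - (-30)*I*sqrt(10)) + 0) = -38*((6 + 100*I*sqrt(10) - (-30)*I*sqrt(10)) + 0) = -38*((6 + 100*I*sqrt(10) + 30*I*sqrt(10)) + 0) = -38*((6 + 130*I*sqrt(10)) + 0) = -38*(6 + 130*I*sqrt(10)) = -228 - 4940*I*sqrt(10)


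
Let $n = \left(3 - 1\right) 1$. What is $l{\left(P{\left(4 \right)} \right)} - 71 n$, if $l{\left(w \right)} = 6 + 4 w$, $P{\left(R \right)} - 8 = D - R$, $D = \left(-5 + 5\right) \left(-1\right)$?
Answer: $-120$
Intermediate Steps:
$D = 0$ ($D = 0 \left(-1\right) = 0$)
$P{\left(R \right)} = 8 - R$ ($P{\left(R \right)} = 8 + \left(0 - R\right) = 8 - R$)
$n = 2$ ($n = 2 \cdot 1 = 2$)
$l{\left(P{\left(4 \right)} \right)} - 71 n = \left(6 + 4 \left(8 - 4\right)\right) - 142 = \left(6 + 4 \cdot 4\right) - 142 = \left(6 + 16\right) - 142 = 22 - 142 = -120$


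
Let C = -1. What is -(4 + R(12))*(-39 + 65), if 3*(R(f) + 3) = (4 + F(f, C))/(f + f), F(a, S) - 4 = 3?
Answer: -1079/36 ≈ -29.972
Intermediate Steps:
F(a, S) = 7 (F(a, S) = 4 + 3 = 7)
R(f) = -3 + 11/(6*f) (R(f) = -3 + ((4 + 7)/(f + f))/3 = -3 + (11/((2*f)))/3 = -3 + (11*(1/(2*f)))/3 = -3 + (11/(2*f))/3 = -3 + 11/(6*f))
-(4 + R(12))*(-39 + 65) = -(4 + (-3 + (11/6)/12))*(-39 + 65) = -(4 + (-3 + (11/6)*(1/12)))*26 = -(4 + (-3 + 11/72))*26 = -(4 - 205/72)*26 = -83*26/72 = -1*1079/36 = -1079/36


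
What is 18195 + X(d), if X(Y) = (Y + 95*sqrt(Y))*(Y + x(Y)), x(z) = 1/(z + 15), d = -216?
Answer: 4345089/67 - 8249230*I*sqrt(6)/67 ≈ 64852.0 - 3.0159e+5*I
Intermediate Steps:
x(z) = 1/(15 + z)
X(Y) = (Y + 1/(15 + Y))*(Y + 95*sqrt(Y)) (X(Y) = (Y + 95*sqrt(Y))*(Y + 1/(15 + Y)) = (Y + 1/(15 + Y))*(Y + 95*sqrt(Y)))
18195 + X(d) = 18195 + (-216 + 95*sqrt(-216) + (15 - 216)*((-216)**2 + 95*(-216)**(3/2)))/(15 - 216) = 18195 + (-216 + 95*(6*I*sqrt(6)) - 201*(46656 + 95*(-1296*I*sqrt(6))))/(-201) = 18195 - (-216 + 570*I*sqrt(6) - 201*(46656 - 123120*I*sqrt(6)))/201 = 18195 - (-216 + 570*I*sqrt(6) + (-9377856 + 24747120*I*sqrt(6)))/201 = 18195 - (-9378072 + 24747690*I*sqrt(6))/201 = 18195 + (3126024/67 - 8249230*I*sqrt(6)/67) = 4345089/67 - 8249230*I*sqrt(6)/67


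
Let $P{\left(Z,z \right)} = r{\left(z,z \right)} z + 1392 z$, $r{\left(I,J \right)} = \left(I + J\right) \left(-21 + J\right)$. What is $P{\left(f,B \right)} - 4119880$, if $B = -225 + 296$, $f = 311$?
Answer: $-3516948$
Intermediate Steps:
$r{\left(I,J \right)} = \left(-21 + J\right) \left(I + J\right)$
$B = 71$
$P{\left(Z,z \right)} = 1392 z + z \left(- 42 z + 2 z^{2}\right)$ ($P{\left(Z,z \right)} = \left(z^{2} - 21 z - 21 z + z z\right) z + 1392 z = \left(z^{2} - 21 z - 21 z + z^{2}\right) z + 1392 z = \left(- 42 z + 2 z^{2}\right) z + 1392 z = z \left(- 42 z + 2 z^{2}\right) + 1392 z = 1392 z + z \left(- 42 z + 2 z^{2}\right)$)
$P{\left(f,B \right)} - 4119880 = 2 \cdot 71 \left(696 + 71^{2} - 1491\right) - 4119880 = 2 \cdot 71 \left(696 + 5041 - 1491\right) - 4119880 = 2 \cdot 71 \cdot 4246 - 4119880 = 602932 - 4119880 = -3516948$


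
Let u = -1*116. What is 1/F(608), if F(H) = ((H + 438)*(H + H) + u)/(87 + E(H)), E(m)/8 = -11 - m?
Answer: -973/254364 ≈ -0.0038252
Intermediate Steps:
E(m) = -88 - 8*m (E(m) = 8*(-11 - m) = -88 - 8*m)
u = -116
F(H) = (-116 + 2*H*(438 + H))/(-1 - 8*H) (F(H) = ((H + 438)*(H + H) - 116)/(87 + (-88 - 8*H)) = ((438 + H)*(2*H) - 116)/(-1 - 8*H) = (2*H*(438 + H) - 116)/(-1 - 8*H) = (-116 + 2*H*(438 + H))/(-1 - 8*H))
1/F(608) = 1/(2*(58 - 1*608² - 438*608)/(1 + 8*608)) = 1/(2*(58 - 1*369664 - 266304)/(1 + 4864)) = 1/(2*(58 - 369664 - 266304)/4865) = 1/(2*(1/4865)*(-635910)) = 1/(-254364/973) = -973/254364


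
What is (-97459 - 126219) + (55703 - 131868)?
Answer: -299843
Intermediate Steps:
(-97459 - 126219) + (55703 - 131868) = -223678 - 76165 = -299843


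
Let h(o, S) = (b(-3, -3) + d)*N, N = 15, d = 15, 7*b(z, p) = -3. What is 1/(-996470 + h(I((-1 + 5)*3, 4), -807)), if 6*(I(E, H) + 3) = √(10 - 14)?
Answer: -7/6973760 ≈ -1.0038e-6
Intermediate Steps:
I(E, H) = -3 + I/3 (I(E, H) = -3 + √(10 - 14)/6 = -3 + √(-4)/6 = -3 + (2*I)/6 = -3 + I/3)
b(z, p) = -3/7 (b(z, p) = (⅐)*(-3) = -3/7)
h(o, S) = 1530/7 (h(o, S) = (-3/7 + 15)*15 = (102/7)*15 = 1530/7)
1/(-996470 + h(I((-1 + 5)*3, 4), -807)) = 1/(-996470 + 1530/7) = 1/(-6973760/7) = -7/6973760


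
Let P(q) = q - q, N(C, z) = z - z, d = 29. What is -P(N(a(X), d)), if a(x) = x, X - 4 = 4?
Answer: 0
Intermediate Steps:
X = 8 (X = 4 + 4 = 8)
N(C, z) = 0
P(q) = 0
-P(N(a(X), d)) = -1*0 = 0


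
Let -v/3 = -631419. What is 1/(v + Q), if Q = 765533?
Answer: 1/2659790 ≈ 3.7597e-7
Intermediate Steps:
v = 1894257 (v = -3*(-631419) = 1894257)
1/(v + Q) = 1/(1894257 + 765533) = 1/2659790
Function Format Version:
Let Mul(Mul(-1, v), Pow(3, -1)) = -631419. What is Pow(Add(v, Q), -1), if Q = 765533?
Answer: Rational(1, 2659790) ≈ 3.7597e-7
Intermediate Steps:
v = 1894257 (v = Mul(-3, -631419) = 1894257)
Pow(Add(v, Q), -1) = Pow(Add(1894257, 765533), -1) = Pow(2659790, -1) = Rational(1, 2659790)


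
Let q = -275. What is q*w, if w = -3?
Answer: 825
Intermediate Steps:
q*w = -275*(-3) = 825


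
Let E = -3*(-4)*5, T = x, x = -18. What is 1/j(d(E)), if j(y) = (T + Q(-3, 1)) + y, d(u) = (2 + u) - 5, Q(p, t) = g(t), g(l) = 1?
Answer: 1/40 ≈ 0.025000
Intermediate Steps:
T = -18
Q(p, t) = 1
E = 60 (E = 12*5 = 60)
d(u) = -3 + u
j(y) = -17 + y (j(y) = (-18 + 1) + y = -17 + y)
1/j(d(E)) = 1/(-17 + (-3 + 60)) = 1/(-17 + 57) = 1/40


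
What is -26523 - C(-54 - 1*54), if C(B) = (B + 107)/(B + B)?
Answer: -5728969/216 ≈ -26523.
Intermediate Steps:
C(B) = (107 + B)/(2*B) (C(B) = (107 + B)/((2*B)) = (107 + B)*(1/(2*B)) = (107 + B)/(2*B))
-26523 - C(-54 - 1*54) = -26523 - (107 + (-54 - 1*54))/(2*(-54 - 1*54)) = -26523 - (107 + (-54 - 54))/(2*(-54 - 54)) = -26523 - (107 - 108)/(2*(-108)) = -26523 - (-1)*(-1)/(2*108) = -26523 - 1*1/216 = -26523 - 1/216 = -5728969/216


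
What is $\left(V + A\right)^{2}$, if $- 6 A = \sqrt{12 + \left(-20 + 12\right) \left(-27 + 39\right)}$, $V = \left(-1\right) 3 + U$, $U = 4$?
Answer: $\frac{\left(3 - i \sqrt{21}\right)^{2}}{9} \approx -1.3333 - 3.055 i$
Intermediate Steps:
$V = 1$ ($V = \left(-1\right) 3 + 4 = -3 + 4 = 1$)
$A = - \frac{i \sqrt{21}}{3}$ ($A = - \frac{\sqrt{12 + \left(-20 + 12\right) \left(-27 + 39\right)}}{6} = - \frac{\sqrt{12 - 96}}{6} = - \frac{\sqrt{-84}}{6} = - \frac{2 i \sqrt{21}}{6} = - \frac{i \sqrt{21}}{3} \approx - 1.5275 i$)
$\left(V + A\right)^{2} = \left(1 - \frac{i \sqrt{21}}{3}\right)^{2}$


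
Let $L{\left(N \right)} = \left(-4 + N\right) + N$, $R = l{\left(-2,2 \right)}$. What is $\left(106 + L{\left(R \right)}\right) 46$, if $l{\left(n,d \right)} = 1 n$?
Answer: $4508$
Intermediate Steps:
$l{\left(n,d \right)} = n$
$R = -2$
$L{\left(N \right)} = -4 + 2 N$
$\left(106 + L{\left(R \right)}\right) 46 = \left(106 + \left(-4 + 2 \left(-2\right)\right)\right) 46 = \left(106 - 8\right) 46 = 98 \cdot 46 = 4508$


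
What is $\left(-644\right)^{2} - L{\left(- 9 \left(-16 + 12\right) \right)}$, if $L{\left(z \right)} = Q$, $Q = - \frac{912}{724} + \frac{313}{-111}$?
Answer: $\frac{8332542937}{20091} \approx 4.1474 \cdot 10^{5}$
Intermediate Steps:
$Q = - \frac{81961}{20091}$ ($Q = \left(-912\right) \frac{1}{724} + 313 \left(- \frac{1}{111}\right) = - \frac{228}{181} - \frac{313}{111} = - \frac{81961}{20091} \approx -4.0795$)
$L{\left(z \right)} = - \frac{81961}{20091}$
$\left(-644\right)^{2} - L{\left(- 9 \left(-16 + 12\right) \right)} = \left(-644\right)^{2} - - \frac{81961}{20091} = 414736 + \frac{81961}{20091} = \frac{8332542937}{20091}$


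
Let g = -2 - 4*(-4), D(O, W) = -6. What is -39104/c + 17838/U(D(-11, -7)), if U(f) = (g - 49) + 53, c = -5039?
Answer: 5032753/5039 ≈ 998.76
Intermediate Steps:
g = 14 (g = -2 + 16 = 14)
U(f) = 18 (U(f) = (14 - 49) + 53 = -35 + 53 = 18)
-39104/c + 17838/U(D(-11, -7)) = -39104/(-5039) + 17838/18 = -39104*(-1/5039) + 17838*(1/18) = 39104/5039 + 991 = 5032753/5039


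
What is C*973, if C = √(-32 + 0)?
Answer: 3892*I*√2 ≈ 5504.1*I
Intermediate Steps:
C = 4*I*√2 (C = √(-32) = 4*I*√2 ≈ 5.6569*I)
C*973 = (4*I*√2)*973 = 3892*I*√2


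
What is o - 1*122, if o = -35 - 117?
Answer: -274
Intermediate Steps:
o = -152
o - 1*122 = -152 - 1*122 = -152 - 122 = -274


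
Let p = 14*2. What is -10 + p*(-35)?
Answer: -990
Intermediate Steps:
p = 28
-10 + p*(-35) = -10 + 28*(-35) = -10 - 980 = -990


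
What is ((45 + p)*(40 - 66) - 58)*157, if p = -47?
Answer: -942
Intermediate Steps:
((45 + p)*(40 - 66) - 58)*157 = ((45 - 47)*(40 - 66) - 58)*157 = (-2*(-26) - 58)*157 = (52 - 58)*157 = -6*157 = -942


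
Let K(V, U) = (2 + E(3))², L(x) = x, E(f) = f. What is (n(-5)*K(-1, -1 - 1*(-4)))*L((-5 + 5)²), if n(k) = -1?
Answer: 0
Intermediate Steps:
K(V, U) = 25 (K(V, U) = (2 + 3)² = 5² = 25)
(n(-5)*K(-1, -1 - 1*(-4)))*L((-5 + 5)²) = (-1*25)*(-5 + 5)² = -25*0² = -25*0 = 0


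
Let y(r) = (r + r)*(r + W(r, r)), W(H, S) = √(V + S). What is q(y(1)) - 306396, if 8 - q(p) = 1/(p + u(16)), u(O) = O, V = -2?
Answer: -50247641/164 + I/164 ≈ -3.0639e+5 + 0.0060976*I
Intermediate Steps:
W(H, S) = √(-2 + S)
y(r) = 2*r*(r + √(-2 + r)) (y(r) = (r + r)*(r + √(-2 + r)) = (2*r)*(r + √(-2 + r)) = 2*r*(r + √(-2 + r)))
q(p) = 8 - 1/(16 + p) (q(p) = 8 - 1/(p + 16) = 8 - 1/(16 + p))
q(y(1)) - 306396 = (127 + 8*(2*1*(1 + √(-2 + 1))))/(16 + 2*1*(1 + √(-2 + 1))) - 306396 = (127 + 8*(2*1*(1 + √(-1))))/(16 + 2*1*(1 + √(-1))) - 306396 = (127 + 8*(2*1*(1 + I)))/(16 + 2*1*(1 + I)) - 306396 = (127 + 8*(2 + 2*I))/(16 + (2 + 2*I)) - 306396 = (127 + (16 + 16*I))/(18 + 2*I) - 306396 = ((18 - 2*I)/328)*(143 + 16*I) - 306396 = (18 - 2*I)*(143 + 16*I)/328 - 306396 = -306396 + (18 - 2*I)*(143 + 16*I)/328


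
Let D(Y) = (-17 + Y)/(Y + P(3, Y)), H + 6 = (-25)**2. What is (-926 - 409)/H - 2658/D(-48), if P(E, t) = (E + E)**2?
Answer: -19830399/40235 ≈ -492.86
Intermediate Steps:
P(E, t) = 4*E**2 (P(E, t) = (2*E)**2 = 4*E**2)
H = 619 (H = -6 + (-25)**2 = -6 + 625 = 619)
D(Y) = (-17 + Y)/(36 + Y) (D(Y) = (-17 + Y)/(Y + 4*3**2) = (-17 + Y)/(Y + 4*9) = (-17 + Y)/(Y + 36) = (-17 + Y)/(36 + Y))
(-926 - 409)/H - 2658/D(-48) = (-926 - 409)/619 - 2658*(36 - 48)/(-17 - 48) = -1335*1/619 - 2658/(-65/(-12)) = -1335/619 - 2658/((-1/12*(-65))) = -1335/619 - 2658/65/12 = -1335/619 - 2658*12/65 = -1335/619 - 31896/65 = -19830399/40235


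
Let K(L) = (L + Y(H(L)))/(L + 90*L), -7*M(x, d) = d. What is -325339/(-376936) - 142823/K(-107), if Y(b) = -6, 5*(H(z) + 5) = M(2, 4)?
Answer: -74884661034347/6084824 ≈ -1.2307e+7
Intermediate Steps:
M(x, d) = -d/7
H(z) = -179/35 (H(z) = -5 + (-⅐*4)/5 = -5 + (⅕)*(-4/7) = -5 - 4/35 = -179/35)
K(L) = (-6 + L)/(91*L) (K(L) = (L - 6)/(L + 90*L) = (-6 + L)/((91*L)) = (-6 + L)*(1/(91*L)) = (-6 + L)/(91*L))
-325339/(-376936) - 142823/K(-107) = -325339/(-376936) - 142823*(-9737/(-6 - 107)) = -325339*(-1/376936) - 142823/((1/91)*(-1/107)*(-113)) = 46477/53848 - 142823/113/9737 = 46477/53848 - 142823*9737/113 = 46477/53848 - 1390667551/113 = -74884661034347/6084824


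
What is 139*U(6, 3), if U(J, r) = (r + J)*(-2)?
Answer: -2502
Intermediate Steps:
U(J, r) = -2*J - 2*r (U(J, r) = (J + r)*(-2) = -2*J - 2*r)
139*U(6, 3) = 139*(-2*6 - 2*3) = 139*(-12 - 6) = 139*(-18) = -2502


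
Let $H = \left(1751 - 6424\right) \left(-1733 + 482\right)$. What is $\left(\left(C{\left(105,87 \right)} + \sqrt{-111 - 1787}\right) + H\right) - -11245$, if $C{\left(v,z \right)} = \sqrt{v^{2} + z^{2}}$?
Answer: $5857168 + 3 \sqrt{2066} + i \sqrt{1898} \approx 5.8573 \cdot 10^{6} + 43.566 i$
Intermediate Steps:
$H = 5845923$ ($H = \left(-4673\right) \left(-1251\right) = 5845923$)
$\left(\left(C{\left(105,87 \right)} + \sqrt{-111 - 1787}\right) + H\right) - -11245 = \left(\left(\sqrt{105^{2} + 87^{2}} + \sqrt{-111 - 1787}\right) + 5845923\right) - -11245 = \left(\left(\sqrt{11025 + 7569} + \sqrt{-1898}\right) + 5845923\right) + 11245 = \left(\left(\sqrt{18594} + i \sqrt{1898}\right) + 5845923\right) + 11245 = \left(\left(3 \sqrt{2066} + i \sqrt{1898}\right) + 5845923\right) + 11245 = \left(5845923 + 3 \sqrt{2066} + i \sqrt{1898}\right) + 11245 = 5857168 + 3 \sqrt{2066} + i \sqrt{1898}$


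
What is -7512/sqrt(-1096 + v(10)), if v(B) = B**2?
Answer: 1252*I*sqrt(249)/83 ≈ 238.03*I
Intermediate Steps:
-7512/sqrt(-1096 + v(10)) = -7512/sqrt(-1096 + 10**2) = -7512/sqrt(-1096 + 100) = -7512*(-I*sqrt(249)/498) = -(-1252)*I*sqrt(249)/83 = 1252*I*sqrt(249)/83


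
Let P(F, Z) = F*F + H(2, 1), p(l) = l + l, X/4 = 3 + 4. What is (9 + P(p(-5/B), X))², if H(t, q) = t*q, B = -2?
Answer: 1296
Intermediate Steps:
X = 28 (X = 4*(3 + 4) = 4*7 = 28)
H(t, q) = q*t
p(l) = 2*l
P(F, Z) = 2 + F² (P(F, Z) = F*F + 1*2 = F² + 2 = 2 + F²)
(9 + P(p(-5/B), X))² = (9 + (2 + (2*(-5/(-2)))²))² = (9 + (2 + (2*(-5*(-½)))²))² = (9 + (2 + (2*(5/2))²))² = (9 + (2 + 5²))² = (9 + (2 + 25))² = (9 + 27)² = 36² = 1296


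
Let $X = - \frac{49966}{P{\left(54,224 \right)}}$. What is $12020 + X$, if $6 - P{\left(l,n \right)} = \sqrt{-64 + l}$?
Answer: $\frac{126562}{23} - \frac{24983 i \sqrt{10}}{23} \approx 5502.7 - 3434.9 i$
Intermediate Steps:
$P{\left(l,n \right)} = 6 - \sqrt{-64 + l}$
$X = - \frac{49966}{6 - i \sqrt{10}}$ ($X = - \frac{49966}{6 - \sqrt{-64 + 54}} = - \frac{49966}{6 - \sqrt{-10}} = - \frac{49966}{6 - i \sqrt{10}} \approx -6517.3 - 3434.9 i$)
$12020 + X = 12020 - \left(\frac{149898}{23} + \frac{24983 i \sqrt{10}}{23}\right) = \frac{126562}{23} - \frac{24983 i \sqrt{10}}{23}$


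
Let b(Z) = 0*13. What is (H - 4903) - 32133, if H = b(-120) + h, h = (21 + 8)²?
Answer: -36195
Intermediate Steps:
b(Z) = 0
h = 841 (h = 29² = 841)
H = 841 (H = 0 + 841 = 841)
(H - 4903) - 32133 = (841 - 4903) - 32133 = -4062 - 32133 = -36195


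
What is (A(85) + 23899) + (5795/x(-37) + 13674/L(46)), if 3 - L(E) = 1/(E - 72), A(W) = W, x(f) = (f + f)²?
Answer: 12322881565/432604 ≈ 28485.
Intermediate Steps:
x(f) = 4*f² (x(f) = (2*f)² = 4*f²)
L(E) = 3 - 1/(-72 + E) (L(E) = 3 - 1/(E - 72) = 3 - 1/(-72 + E))
(A(85) + 23899) + (5795/x(-37) + 13674/L(46)) = (85 + 23899) + (5795/((4*(-37)²)) + 13674/(((-217 + 3*46)/(-72 + 46)))) = 23984 + (5795/((4*1369)) + 13674/(((-217 + 138)/(-26)))) = 23984 + (5795/5476 + 13674/((-1/26*(-79)))) = 23984 + (5795*(1/5476) + 13674/(79/26)) = 23984 + (5795/5476 + 13674*(26/79)) = 23984 + (5795/5476 + 355524/79) = 23984 + 1947307229/432604 = 12322881565/432604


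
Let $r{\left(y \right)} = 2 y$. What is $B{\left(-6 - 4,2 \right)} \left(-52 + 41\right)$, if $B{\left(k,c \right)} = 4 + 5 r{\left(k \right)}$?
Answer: $1056$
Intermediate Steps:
$B{\left(k,c \right)} = 4 + 10 k$ ($B{\left(k,c \right)} = 4 + 5 \cdot 2 k = 4 + 10 k$)
$B{\left(-6 - 4,2 \right)} \left(-52 + 41\right) = \left(4 + 10 \left(-6 - 4\right)\right) \left(-52 + 41\right) = \left(4 + 10 \left(-6 - 4\right)\right) \left(-11\right) = \left(4 + 10 \left(-10\right)\right) \left(-11\right) = \left(4 - 100\right) \left(-11\right) = \left(-96\right) \left(-11\right) = 1056$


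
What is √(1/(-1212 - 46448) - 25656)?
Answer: I*√14569244510315/23830 ≈ 160.17*I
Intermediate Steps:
√(1/(-1212 - 46448) - 25656) = √(1/(-47660) - 25656) = √(-1/47660 - 25656) = √(-1222764961/47660) = I*√14569244510315/23830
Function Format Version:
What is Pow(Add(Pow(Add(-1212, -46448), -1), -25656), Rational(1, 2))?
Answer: Mul(Rational(1, 23830), I, Pow(14569244510315, Rational(1, 2))) ≈ Mul(160.17, I)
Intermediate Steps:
Pow(Add(Pow(Add(-1212, -46448), -1), -25656), Rational(1, 2)) = Pow(Add(Pow(-47660, -1), -25656), Rational(1, 2)) = Pow(Add(Rational(-1, 47660), -25656), Rational(1, 2)) = Pow(Rational(-1222764961, 47660), Rational(1, 2)) = Mul(Rational(1, 23830), I, Pow(14569244510315, Rational(1, 2)))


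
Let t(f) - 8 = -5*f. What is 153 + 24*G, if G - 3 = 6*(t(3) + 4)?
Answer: -207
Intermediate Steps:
t(f) = 8 - 5*f
G = -15 (G = 3 + 6*((8 - 5*3) + 4) = 3 + 6*((8 - 15) + 4) = 3 + 6*(-7 + 4) = 3 + 6*(-3) = 3 - 18 = -15)
153 + 24*G = 153 + 24*(-15) = 153 - 360 = -207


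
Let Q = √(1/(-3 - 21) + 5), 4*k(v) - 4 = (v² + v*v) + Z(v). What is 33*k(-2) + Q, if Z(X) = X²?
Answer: 132 + √714/12 ≈ 134.23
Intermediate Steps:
k(v) = 1 + 3*v²/4 (k(v) = 1 + ((v² + v*v) + v²)/4 = 1 + ((v² + v²) + v²)/4 = 1 + (2*v² + v²)/4 = 1 + (3*v²)/4 = 1 + 3*v²/4)
Q = √714/12 (Q = √(1/(-24) + 5) = √(-1/24 + 5) = √(119/24) = √714/12 ≈ 2.2267)
33*k(-2) + Q = 33*(1 + (¾)*(-2)²) + √714/12 = 33*(1 + (¾)*4) + √714/12 = 33*(1 + 3) + √714/12 = 33*4 + √714/12 = 132 + √714/12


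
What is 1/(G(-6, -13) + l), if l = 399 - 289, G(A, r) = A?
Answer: 1/104 ≈ 0.0096154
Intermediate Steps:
l = 110
1/(G(-6, -13) + l) = 1/(-6 + 110) = 1/104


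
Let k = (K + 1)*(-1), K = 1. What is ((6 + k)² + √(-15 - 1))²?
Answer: 240 + 128*I ≈ 240.0 + 128.0*I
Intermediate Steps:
k = -2 (k = (1 + 1)*(-1) = 2*(-1) = -2)
((6 + k)² + √(-15 - 1))² = ((6 - 2)² + √(-15 - 1))² = (4² + √(-16))² = (16 + 4*I)²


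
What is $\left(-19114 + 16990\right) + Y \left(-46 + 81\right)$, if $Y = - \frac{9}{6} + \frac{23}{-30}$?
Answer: $- \frac{6610}{3} \approx -2203.3$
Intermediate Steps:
$Y = - \frac{34}{15}$ ($Y = \left(-9\right) \frac{1}{6} + 23 \left(- \frac{1}{30}\right) = - \frac{3}{2} - \frac{23}{30} = - \frac{34}{15} \approx -2.2667$)
$\left(-19114 + 16990\right) + Y \left(-46 + 81\right) = \left(-19114 + 16990\right) - \frac{34 \left(-46 + 81\right)}{15} = -2124 - \frac{238}{3} = - \frac{6610}{3}$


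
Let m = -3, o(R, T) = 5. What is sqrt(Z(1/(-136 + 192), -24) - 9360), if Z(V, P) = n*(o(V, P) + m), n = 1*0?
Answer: 12*I*sqrt(65) ≈ 96.747*I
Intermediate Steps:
n = 0
Z(V, P) = 0 (Z(V, P) = 0*(5 - 3) = 0*2 = 0)
sqrt(Z(1/(-136 + 192), -24) - 9360) = sqrt(0 - 9360) = sqrt(-9360) = 12*I*sqrt(65)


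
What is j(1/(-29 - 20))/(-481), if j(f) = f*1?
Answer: 1/23569 ≈ 4.2429e-5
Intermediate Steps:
j(f) = f
j(1/(-29 - 20))/(-481) = 1/(-29 - 20*(-481)) = -1/481/(-49) = -1/49*(-1/481) = 1/23569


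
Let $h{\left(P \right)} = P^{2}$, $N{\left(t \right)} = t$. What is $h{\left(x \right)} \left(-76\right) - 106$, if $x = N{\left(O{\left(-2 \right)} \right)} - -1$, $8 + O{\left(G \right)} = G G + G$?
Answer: $-2006$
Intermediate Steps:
$O{\left(G \right)} = -8 + G + G^{2}$ ($O{\left(G \right)} = -8 + \left(G G + G\right) = -8 + \left(G^{2} + G\right) = -8 + \left(G + G^{2}\right) = -8 + G + G^{2}$)
$x = -5$ ($x = \left(-8 - 2 + \left(-2\right)^{2}\right) - -1 = \left(-8 - 2 + 4\right) + 1 = -6 + 1 = -5$)
$h{\left(x \right)} \left(-76\right) - 106 = \left(-5\right)^{2} \left(-76\right) - 106 = 25 \left(-76\right) - 106 = -1900 - 106 = -2006$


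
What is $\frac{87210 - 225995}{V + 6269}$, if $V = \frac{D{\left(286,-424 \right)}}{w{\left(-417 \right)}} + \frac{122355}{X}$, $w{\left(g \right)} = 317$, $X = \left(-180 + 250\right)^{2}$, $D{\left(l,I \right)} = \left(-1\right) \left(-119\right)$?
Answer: $- \frac{43114948100}{1955401467} \approx -22.049$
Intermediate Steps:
$D{\left(l,I \right)} = 119$
$X = 4900$ ($X = 70^{2} = 4900$)
$V = \frac{7873927}{310660}$ ($V = \frac{119}{317} + \frac{122355}{4900} = 119 \cdot \frac{1}{317} + 122355 \cdot \frac{1}{4900} = \frac{119}{317} + \frac{24471}{980} = \frac{7873927}{310660} \approx 25.346$)
$\frac{87210 - 225995}{V + 6269} = \frac{87210 - 225995}{\frac{7873927}{310660} + 6269} = - \frac{138785}{\frac{1955401467}{310660}} = \left(-138785\right) \frac{310660}{1955401467} = - \frac{43114948100}{1955401467}$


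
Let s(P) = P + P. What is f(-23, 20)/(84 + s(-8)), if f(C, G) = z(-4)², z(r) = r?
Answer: 4/17 ≈ 0.23529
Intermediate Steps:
s(P) = 2*P
f(C, G) = 16 (f(C, G) = (-4)² = 16)
f(-23, 20)/(84 + s(-8)) = 16/(84 + 2*(-8)) = 16/(84 - 16) = 16/68 = (1/68)*16 = 4/17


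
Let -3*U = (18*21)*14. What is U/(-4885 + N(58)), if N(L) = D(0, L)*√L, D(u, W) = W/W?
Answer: 957460/2651463 + 196*√58/2651463 ≈ 0.36167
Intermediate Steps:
U = -1764 (U = -18*21*14/3 = -126*14 = -⅓*5292 = -1764)
D(u, W) = 1
N(L) = √L (N(L) = 1*√L = √L)
U/(-4885 + N(58)) = -1764/(-4885 + √58)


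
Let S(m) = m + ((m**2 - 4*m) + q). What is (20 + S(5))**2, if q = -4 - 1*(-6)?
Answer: 1024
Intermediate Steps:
q = 2 (q = -4 + 6 = 2)
S(m) = 2 + m**2 - 3*m (S(m) = m + ((m**2 - 4*m) + 2) = m + (2 + m**2 - 4*m) = 2 + m**2 - 3*m)
(20 + S(5))**2 = (20 + (2 + 5**2 - 3*5))**2 = (20 + (2 + 25 - 15))**2 = (20 + 12)**2 = 32**2 = 1024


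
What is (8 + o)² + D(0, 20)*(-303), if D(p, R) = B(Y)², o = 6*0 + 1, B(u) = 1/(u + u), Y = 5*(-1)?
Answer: 7797/100 ≈ 77.970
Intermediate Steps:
Y = -5
B(u) = 1/(2*u)
o = 1 (o = 0 + 1 = 1)
D(p, R) = 1/100 (D(p, R) = ((½)/(-5))² = ((½)*(-⅕))² = (-⅒)² = 1/100)
(8 + o)² + D(0, 20)*(-303) = (8 + 1)² + (1/100)*(-303) = 9² - 303/100 = 81 - 303/100 = 7797/100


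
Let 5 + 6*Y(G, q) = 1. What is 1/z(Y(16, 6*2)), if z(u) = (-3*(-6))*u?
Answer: -1/12 ≈ -0.083333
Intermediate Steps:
Y(G, q) = -2/3 (Y(G, q) = -5/6 + (1/6)*1 = -5/6 + 1/6 = -2/3)
z(u) = 18*u
1/z(Y(16, 6*2)) = 1/(18*(-2/3)) = 1/(-12) = -1/12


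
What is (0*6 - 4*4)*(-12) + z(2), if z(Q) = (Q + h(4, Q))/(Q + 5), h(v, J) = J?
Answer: 1348/7 ≈ 192.57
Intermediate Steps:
z(Q) = 2*Q/(5 + Q) (z(Q) = (Q + Q)/(Q + 5) = (2*Q)/(5 + Q) = 2*Q/(5 + Q))
(0*6 - 4*4)*(-12) + z(2) = (0*6 - 4*4)*(-12) + 2*2/(5 + 2) = (0 - 16)*(-12) + 2*2/7 = -16*(-12) + 2*2*(⅐) = 192 + 4/7 = 1348/7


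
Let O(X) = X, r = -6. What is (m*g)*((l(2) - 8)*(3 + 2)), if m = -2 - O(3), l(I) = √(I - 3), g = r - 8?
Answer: -2800 + 350*I ≈ -2800.0 + 350.0*I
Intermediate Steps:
g = -14 (g = -6 - 8 = -14)
l(I) = √(-3 + I)
m = -5 (m = -2 - 1*3 = -2 - 3 = -5)
(m*g)*((l(2) - 8)*(3 + 2)) = (-5*(-14))*((√(-3 + 2) - 8)*(3 + 2)) = 70*((√(-1) - 8)*5) = 70*((I - 8)*5) = 70*((-8 + I)*5) = 70*(-40 + 5*I) = -2800 + 350*I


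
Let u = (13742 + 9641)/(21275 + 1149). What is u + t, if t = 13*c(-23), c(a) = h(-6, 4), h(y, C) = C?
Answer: 1189431/22424 ≈ 53.043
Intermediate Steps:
c(a) = 4
t = 52 (t = 13*4 = 52)
u = 23383/22424 ≈ 1.0428
u + t = 23383/22424 + 52 = 1189431/22424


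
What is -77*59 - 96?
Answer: -4639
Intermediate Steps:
-77*59 - 96 = -4543 - 96 = -4639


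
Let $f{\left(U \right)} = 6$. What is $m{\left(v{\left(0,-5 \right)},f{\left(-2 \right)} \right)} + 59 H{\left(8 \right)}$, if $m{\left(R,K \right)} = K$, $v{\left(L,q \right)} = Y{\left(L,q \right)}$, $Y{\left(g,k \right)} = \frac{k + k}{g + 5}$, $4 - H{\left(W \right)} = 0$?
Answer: $242$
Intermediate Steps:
$H{\left(W \right)} = 4$ ($H{\left(W \right)} = 4 - 0 = 4 + 0 = 4$)
$Y{\left(g,k \right)} = \frac{2 k}{5 + g}$
$v{\left(L,q \right)} = \frac{2 q}{5 + L}$
$m{\left(v{\left(0,-5 \right)},f{\left(-2 \right)} \right)} + 59 H{\left(8 \right)} = 6 + 59 \cdot 4 = 6 + 236 = 242$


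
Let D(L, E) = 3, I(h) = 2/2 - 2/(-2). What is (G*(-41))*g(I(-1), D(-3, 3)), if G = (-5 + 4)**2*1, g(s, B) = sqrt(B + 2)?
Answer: -41*sqrt(5) ≈ -91.679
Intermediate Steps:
I(h) = 2 (I(h) = 2*(1/2) - 2*(-1/2) = 1 + 1 = 2)
g(s, B) = sqrt(2 + B)
G = 1 (G = (-1)**2*1 = 1*1 = 1)
(G*(-41))*g(I(-1), D(-3, 3)) = (1*(-41))*sqrt(2 + 3) = -41*sqrt(5)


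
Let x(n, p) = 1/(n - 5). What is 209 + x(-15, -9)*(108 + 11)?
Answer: 4061/20 ≈ 203.05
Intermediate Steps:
x(n, p) = 1/(-5 + n)
209 + x(-15, -9)*(108 + 11) = 209 + (108 + 11)/(-5 - 15) = 209 + 119/(-20) = 209 - 1/20*119 = 209 - 119/20 = 4061/20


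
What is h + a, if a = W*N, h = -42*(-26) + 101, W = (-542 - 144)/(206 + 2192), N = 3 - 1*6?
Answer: 1431436/1199 ≈ 1193.9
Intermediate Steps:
N = -3 (N = 3 - 6 = -3)
W = -343/1199 (W = -686/2398 = -686*1/2398 = -343/1199 ≈ -0.28607)
h = 1193 (h = 1092 + 101 = 1193)
a = 1029/1199 (a = -343/1199*(-3) = 1029/1199 ≈ 0.85822)
h + a = 1193 + 1029/1199 = 1431436/1199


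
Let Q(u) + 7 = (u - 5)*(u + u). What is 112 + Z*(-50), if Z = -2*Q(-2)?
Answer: 2212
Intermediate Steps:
Q(u) = -7 + 2*u*(-5 + u) (Q(u) = -7 + (u - 5)*(u + u) = -7 + (-5 + u)*(2*u) = -7 + 2*u*(-5 + u))
Z = -42 (Z = -2*(-7 - 10*(-2) + 2*(-2)²) = -2*(-7 + 20 + 2*4) = -2*(-7 + 20 + 8) = -2*21 = -42)
112 + Z*(-50) = 112 - 42*(-50) = 112 + 2100 = 2212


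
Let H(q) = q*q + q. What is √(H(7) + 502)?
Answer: 3*√62 ≈ 23.622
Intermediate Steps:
H(q) = q + q² (H(q) = q² + q = q + q²)
√(H(7) + 502) = √(7*(1 + 7) + 502) = √(7*8 + 502) = √(56 + 502) = √558 = 3*√62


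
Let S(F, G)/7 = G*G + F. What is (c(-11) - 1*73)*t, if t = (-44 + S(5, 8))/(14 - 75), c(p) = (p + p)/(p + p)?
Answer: 31608/61 ≈ 518.16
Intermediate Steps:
c(p) = 1 (c(p) = (2*p)/((2*p)) = (2*p)*(1/(2*p)) = 1)
S(F, G) = 7*F + 7*G² (S(F, G) = 7*(G*G + F) = 7*(G² + F) = 7*(F + G²) = 7*F + 7*G²)
t = -439/61 (t = (-44 + (7*5 + 7*8²))/(14 - 75) = (-44 + (35 + 7*64))/(-61) = (-44 + (35 + 448))*(-1/61) = (-44 + 483)*(-1/61) = 439*(-1/61) = -439/61 ≈ -7.1967)
(c(-11) - 1*73)*t = (1 - 1*73)*(-439/61) = (1 - 73)*(-439/61) = -72*(-439/61) = 31608/61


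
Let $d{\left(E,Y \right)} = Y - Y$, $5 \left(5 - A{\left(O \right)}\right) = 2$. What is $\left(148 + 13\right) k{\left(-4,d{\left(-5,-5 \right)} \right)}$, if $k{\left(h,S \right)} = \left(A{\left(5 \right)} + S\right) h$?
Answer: $- \frac{14812}{5} \approx -2962.4$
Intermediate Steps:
$A{\left(O \right)} = \frac{23}{5}$ ($A{\left(O \right)} = 5 - \frac{2}{5} = \frac{23}{5}$)
$d{\left(E,Y \right)} = 0$
$k{\left(h,S \right)} = h \left(\frac{23}{5} + S\right)$ ($k{\left(h,S \right)} = \left(\frac{23}{5} + S\right) h = h \left(\frac{23}{5} + S\right)$)
$\left(148 + 13\right) k{\left(-4,d{\left(-5,-5 \right)} \right)} = \left(148 + 13\right) \frac{1}{5} \left(-4\right) \left(23 + 5 \cdot 0\right) = 161 \cdot \frac{1}{5} \left(-4\right) \left(23 + 0\right) = 161 \cdot \frac{1}{5} \left(-4\right) 23 = 161 \left(- \frac{92}{5}\right) = - \frac{14812}{5}$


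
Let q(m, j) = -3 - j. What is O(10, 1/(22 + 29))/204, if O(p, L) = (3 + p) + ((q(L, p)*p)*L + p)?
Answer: 1043/10404 ≈ 0.10025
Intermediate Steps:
O(p, L) = 3 + 2*p + L*p*(-3 - p) (O(p, L) = (3 + p) + (((-3 - p)*p)*L + p) = (3 + p) + ((p*(-3 - p))*L + p) = (3 + p) + (L*p*(-3 - p) + p) = (3 + p) + (p + L*p*(-3 - p)) = 3 + 2*p + L*p*(-3 - p))
O(10, 1/(22 + 29))/204 = (3 + 2*10 - 1*10*(3 + 10)/(22 + 29))/204 = (3 + 20 - 1*10*13/51)*(1/204) = (3 + 20 - 1*1/51*10*13)*(1/204) = (3 + 20 - 130/51)*(1/204) = (1043/51)*(1/204) = 1043/10404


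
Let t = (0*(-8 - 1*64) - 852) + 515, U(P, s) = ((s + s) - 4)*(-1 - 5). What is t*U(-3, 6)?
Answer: 16176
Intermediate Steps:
U(P, s) = 24 - 12*s (U(P, s) = (2*s - 4)*(-6) = (-4 + 2*s)*(-6) = 24 - 12*s)
t = -337 (t = (0*(-8 - 64) - 852) + 515 = (0*(-72) - 852) + 515 = (0 - 852) + 515 = -852 + 515 = -337)
t*U(-3, 6) = -337*(24 - 12*6) = -337*(24 - 72) = -337*(-48) = 16176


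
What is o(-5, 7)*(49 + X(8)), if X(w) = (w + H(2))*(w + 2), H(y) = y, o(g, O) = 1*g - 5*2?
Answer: -2235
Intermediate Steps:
o(g, O) = -10 + g (o(g, O) = g - 10 = -10 + g)
X(w) = (2 + w)² (X(w) = (w + 2)*(w + 2) = (2 + w)*(2 + w) = (2 + w)²)
o(-5, 7)*(49 + X(8)) = (-10 - 5)*(49 + (4 + 8² + 4*8)) = -15*(49 + (4 + 64 + 32)) = -15*(49 + 100) = -15*149 = -2235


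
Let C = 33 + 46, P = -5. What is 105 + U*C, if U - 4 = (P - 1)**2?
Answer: 3265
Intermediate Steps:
C = 79
U = 40 (U = 4 + (-5 - 1)**2 = 4 + (-6)**2 = 4 + 36 = 40)
105 + U*C = 105 + 40*79 = 105 + 3160 = 3265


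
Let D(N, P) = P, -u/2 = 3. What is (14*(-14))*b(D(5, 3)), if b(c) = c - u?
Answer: -1764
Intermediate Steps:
u = -6 (u = -2*3 = -6)
b(c) = 6 + c (b(c) = c - 1*(-6) = c + 6 = 6 + c)
(14*(-14))*b(D(5, 3)) = (14*(-14))*(6 + 3) = -196*9 = -1764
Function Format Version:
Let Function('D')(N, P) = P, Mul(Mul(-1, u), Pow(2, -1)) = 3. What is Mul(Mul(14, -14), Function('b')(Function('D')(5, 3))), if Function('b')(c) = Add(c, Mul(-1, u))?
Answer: -1764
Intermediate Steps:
u = -6 (u = Mul(-2, 3) = -6)
Function('b')(c) = Add(6, c) (Function('b')(c) = Add(c, Mul(-1, -6)) = Add(c, 6) = Add(6, c))
Mul(Mul(14, -14), Function('b')(Function('D')(5, 3))) = Mul(Mul(14, -14), Add(6, 3)) = Mul(-196, 9) = -1764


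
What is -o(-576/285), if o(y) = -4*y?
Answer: -768/95 ≈ -8.0842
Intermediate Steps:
-o(-576/285) = -(-4)*(-576/285) = -(-4)*(-576*1/285) = -(-4)*(-192)/95 = -1*768/95 = -768/95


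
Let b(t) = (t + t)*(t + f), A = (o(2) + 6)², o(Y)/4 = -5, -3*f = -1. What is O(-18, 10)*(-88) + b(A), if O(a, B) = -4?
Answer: 231944/3 ≈ 77315.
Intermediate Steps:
f = ⅓ (f = -⅓*(-1) = ⅓ ≈ 0.33333)
o(Y) = -20 (o(Y) = 4*(-5) = -20)
A = 196 (A = (-20 + 6)² = (-14)² = 196)
b(t) = 2*t*(⅓ + t) (b(t) = (t + t)*(t + ⅓) = (2*t)*(⅓ + t) = 2*t*(⅓ + t))
O(-18, 10)*(-88) + b(A) = -4*(-88) + (⅔)*196*(1 + 3*196) = 352 + (⅔)*196*(1 + 588) = 352 + (⅔)*196*589 = 352 + 230888/3 = 231944/3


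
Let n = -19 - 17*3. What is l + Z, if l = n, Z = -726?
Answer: -796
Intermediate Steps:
n = -70 (n = -19 - 51 = -70)
l = -70
l + Z = -70 - 726 = -796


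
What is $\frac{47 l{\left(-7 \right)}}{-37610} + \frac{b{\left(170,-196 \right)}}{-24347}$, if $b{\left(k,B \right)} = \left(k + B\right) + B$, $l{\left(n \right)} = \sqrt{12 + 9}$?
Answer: $\frac{222}{24347} - \frac{47 \sqrt{21}}{37610} \approx 0.0033915$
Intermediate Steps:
$l{\left(n \right)} = \sqrt{21}$
$b{\left(k,B \right)} = k + 2 B$ ($b{\left(k,B \right)} = \left(B + k\right) + B = k + 2 B$)
$\frac{47 l{\left(-7 \right)}}{-37610} + \frac{b{\left(170,-196 \right)}}{-24347} = \frac{47 \sqrt{21}}{-37610} + \frac{170 + 2 \left(-196\right)}{-24347} = 47 \sqrt{21} \left(- \frac{1}{37610}\right) + \left(170 - 392\right) \left(- \frac{1}{24347}\right) = - \frac{47 \sqrt{21}}{37610} - - \frac{222}{24347} = - \frac{47 \sqrt{21}}{37610} + \frac{222}{24347} = \frac{222}{24347} - \frac{47 \sqrt{21}}{37610}$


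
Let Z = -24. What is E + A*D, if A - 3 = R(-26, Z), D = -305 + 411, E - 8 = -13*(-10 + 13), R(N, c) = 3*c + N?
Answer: -10101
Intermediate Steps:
R(N, c) = N + 3*c
E = -31 (E = 8 - 13*(-10 + 13) = 8 - 13*3 = 8 - 39 = -31)
D = 106
A = -95 (A = 3 + (-26 + 3*(-24)) = 3 + (-26 - 72) = 3 - 98 = -95)
E + A*D = -31 - 95*106 = -31 - 10070 = -10101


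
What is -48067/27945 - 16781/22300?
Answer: -308167829/124634700 ≈ -2.4726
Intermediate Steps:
-48067/27945 - 16781/22300 = -308167829/124634700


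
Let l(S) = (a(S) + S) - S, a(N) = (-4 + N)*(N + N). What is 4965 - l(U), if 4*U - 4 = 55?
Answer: 37183/8 ≈ 4647.9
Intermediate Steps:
a(N) = 2*N*(-4 + N) (a(N) = (-4 + N)*(2*N) = 2*N*(-4 + N))
U = 59/4 (U = 1 + (¼)*55 = 1 + 55/4 = 59/4 ≈ 14.750)
l(S) = 2*S*(-4 + S) (l(S) = (2*S*(-4 + S) + S) - S = (S + 2*S*(-4 + S)) - S = 2*S*(-4 + S))
4965 - l(U) = 4965 - 2*59*(-4 + 59/4)/4 = 4965 - 2*59*43/(4*4) = 4965 - 1*2537/8 = 4965 - 2537/8 = 37183/8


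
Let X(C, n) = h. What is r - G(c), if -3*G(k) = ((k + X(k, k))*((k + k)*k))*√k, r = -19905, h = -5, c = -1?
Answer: -19905 - 4*I ≈ -19905.0 - 4.0*I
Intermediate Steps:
X(C, n) = -5
G(k) = -2*k^(5/2)*(-5 + k)/3 (G(k) = -(k - 5)*((k + k)*k)*√k/3 = -(-5 + k)*((2*k)*k)*√k/3 = -(-5 + k)*(2*k²)*√k/3 = -2*k²*(-5 + k)*√k/3 = -2*k^(5/2)*(-5 + k)/3)
r - G(c) = -19905 - 2*(-1)^(5/2)*(5 - 1*(-1))/3 = -19905 - 2*I*(5 + 1)/3 = -19905 - 2*I*6/3 = -19905 - 4*I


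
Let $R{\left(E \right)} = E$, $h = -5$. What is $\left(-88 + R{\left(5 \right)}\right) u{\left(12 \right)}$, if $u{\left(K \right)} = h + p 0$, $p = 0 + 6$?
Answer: $415$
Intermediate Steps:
$p = 6$
$u{\left(K \right)} = -5$ ($u{\left(K \right)} = -5 + 6 \cdot 0 = -5 + 0 = -5$)
$\left(-88 + R{\left(5 \right)}\right) u{\left(12 \right)} = \left(-88 + 5\right) \left(-5\right) = \left(-83\right) \left(-5\right) = 415$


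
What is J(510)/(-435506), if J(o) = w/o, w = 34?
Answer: -1/6532590 ≈ -1.5308e-7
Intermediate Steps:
J(o) = 34/o
J(510)/(-435506) = (34/510)/(-435506) = (34*(1/510))*(-1/435506) = (1/15)*(-1/435506) = -1/6532590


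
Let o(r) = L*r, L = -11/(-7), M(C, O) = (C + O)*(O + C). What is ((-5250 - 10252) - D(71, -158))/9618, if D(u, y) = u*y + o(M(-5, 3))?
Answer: -15016/33663 ≈ -0.44607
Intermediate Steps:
M(C, O) = (C + O)**2 (M(C, O) = (C + O)*(C + O) = (C + O)**2)
L = 11/7 (L = -11*(-1/7) = 11/7 ≈ 1.5714)
o(r) = 11*r/7
D(u, y) = 44/7 + u*y (D(u, y) = u*y + 11*(-5 + 3)**2/7 = u*y + (11/7)*(-2)**2 = u*y + (11/7)*4 = u*y + 44/7 = 44/7 + u*y)
((-5250 - 10252) - D(71, -158))/9618 = ((-5250 - 10252) - (44/7 + 71*(-158)))/9618 = (-15502 - (44/7 - 11218))*(1/9618) = (-15502 - 1*(-78482/7))*(1/9618) = (-15502 + 78482/7)*(1/9618) = -30032/7*1/9618 = -15016/33663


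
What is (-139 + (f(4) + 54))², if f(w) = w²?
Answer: 4761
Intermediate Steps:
(-139 + (f(4) + 54))² = (-139 + (4² + 54))² = (-139 + (16 + 54))² = (-139 + 70)² = (-69)² = 4761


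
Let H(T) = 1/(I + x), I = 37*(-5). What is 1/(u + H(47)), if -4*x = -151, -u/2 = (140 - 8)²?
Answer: -589/20525476 ≈ -2.8696e-5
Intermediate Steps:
u = -34848 (u = -2*(140 - 8)² = -2*132² = -2*17424 = -34848)
x = 151/4 (x = -¼*(-151) = 151/4 ≈ 37.750)
I = -185
H(T) = -4/589 (H(T) = 1/(-185 + 151/4) = 1/(-589/4) = -4/589)
1/(u + H(47)) = 1/(-34848 - 4/589) = 1/(-20525476/589) = -589/20525476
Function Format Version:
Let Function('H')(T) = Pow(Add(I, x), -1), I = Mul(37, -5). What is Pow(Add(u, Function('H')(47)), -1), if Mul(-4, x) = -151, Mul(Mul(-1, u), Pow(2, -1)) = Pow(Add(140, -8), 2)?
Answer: Rational(-589, 20525476) ≈ -2.8696e-5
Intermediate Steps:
u = -34848 (u = Mul(-2, Pow(Add(140, -8), 2)) = Mul(-2, Pow(132, 2)) = Mul(-2, 17424) = -34848)
x = Rational(151, 4) (x = Mul(Rational(-1, 4), -151) = Rational(151, 4) ≈ 37.750)
I = -185
Function('H')(T) = Rational(-4, 589) (Function('H')(T) = Pow(Add(-185, Rational(151, 4)), -1) = Pow(Rational(-589, 4), -1) = Rational(-4, 589))
Pow(Add(u, Function('H')(47)), -1) = Pow(Add(-34848, Rational(-4, 589)), -1) = Pow(Rational(-20525476, 589), -1) = Rational(-589, 20525476)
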